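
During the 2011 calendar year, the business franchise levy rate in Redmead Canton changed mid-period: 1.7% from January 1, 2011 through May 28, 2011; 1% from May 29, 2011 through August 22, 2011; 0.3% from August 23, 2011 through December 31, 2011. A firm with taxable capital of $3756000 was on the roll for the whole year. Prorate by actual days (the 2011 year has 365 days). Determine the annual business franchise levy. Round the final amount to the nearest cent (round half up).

January 1 – May 28, 2011: 148 days at 1.7% → $3756000 × 1.7% × 148/365 = $25890.6740
May 29 – August 22, 2011: 86 days at 1% → $3756000 × 1% × 86/365 = $8849.7534
August 23 – December 31, 2011: 131 days at 0.3% → $3756000 × 0.3% × 131/365 = $4044.1315
Total = $38784.5589

$38784.56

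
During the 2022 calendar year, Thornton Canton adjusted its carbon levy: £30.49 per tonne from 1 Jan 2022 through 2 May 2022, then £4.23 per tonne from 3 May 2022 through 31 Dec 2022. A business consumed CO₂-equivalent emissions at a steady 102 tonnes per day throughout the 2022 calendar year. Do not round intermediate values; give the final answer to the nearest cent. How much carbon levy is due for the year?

1 Jan – 2 May 2022: 122 days × 102 tonnes/day = 12,444 tonnes at £30.49/tonne → £379417.56
3 May – 31 Dec 2022: 243 days × 102 tonnes/day = 24,786 tonnes at £4.23/tonne → £104844.78

£484262.34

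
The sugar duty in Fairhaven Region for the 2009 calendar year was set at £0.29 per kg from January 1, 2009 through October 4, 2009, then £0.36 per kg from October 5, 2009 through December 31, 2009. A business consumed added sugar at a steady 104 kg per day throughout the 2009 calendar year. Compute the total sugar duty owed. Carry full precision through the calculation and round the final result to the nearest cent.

£11,649.04

January 1 – October 4, 2009: 277 days × 104 kg/day = 28,808 kg at £0.29/kg → £8,354.32
October 5 – December 31, 2009: 88 days × 104 kg/day = 9,152 kg at £0.36/kg → £3,294.72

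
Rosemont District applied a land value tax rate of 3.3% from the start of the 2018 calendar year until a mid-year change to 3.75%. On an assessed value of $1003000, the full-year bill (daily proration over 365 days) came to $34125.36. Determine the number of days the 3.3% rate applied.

Let d = days at the first rate; then 365 − d days at the second rate.
$1003000 × [3.3%·d + 3.75%·(365−d)] / 365 = $34125.36
Solving gives d = 282, so the new rate took effect on 10 October 2018.

282 days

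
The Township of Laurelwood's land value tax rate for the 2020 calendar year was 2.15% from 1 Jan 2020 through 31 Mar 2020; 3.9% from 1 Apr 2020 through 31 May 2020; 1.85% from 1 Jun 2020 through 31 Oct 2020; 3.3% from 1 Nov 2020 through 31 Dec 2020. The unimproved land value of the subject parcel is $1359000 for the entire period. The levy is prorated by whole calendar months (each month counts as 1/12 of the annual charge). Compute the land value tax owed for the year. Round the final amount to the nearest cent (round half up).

$34088.25

1 Jan – 31 Mar 2020: 3 months at 2.15% → $1359000 × 2.15% × 3/12 = $7304.6250
1 Apr – 31 May 2020: 2 months at 3.9% → $1359000 × 3.9% × 2/12 = $8833.5000
1 Jun – 31 Oct 2020: 5 months at 1.85% → $1359000 × 1.85% × 5/12 = $10475.6250
1 Nov – 31 Dec 2020: 2 months at 3.3% → $1359000 × 3.3% × 2/12 = $7474.5000
Total = $34088.2500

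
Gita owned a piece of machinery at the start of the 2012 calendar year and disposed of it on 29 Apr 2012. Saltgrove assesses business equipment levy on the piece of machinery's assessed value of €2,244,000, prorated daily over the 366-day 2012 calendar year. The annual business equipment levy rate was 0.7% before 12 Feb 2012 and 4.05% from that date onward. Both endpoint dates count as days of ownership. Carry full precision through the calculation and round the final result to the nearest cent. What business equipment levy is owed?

1 Jan – 11 Feb 2012: 42 days at 0.7% → €2,244,000 × 0.7% × 42/366 = €1,802.5574
12 Feb – 29 Apr 2012: 78 days at 4.05% → €2,244,000 × 4.05% × 78/366 = €19,368.2951
Total = €21,170.8525

€21,170.85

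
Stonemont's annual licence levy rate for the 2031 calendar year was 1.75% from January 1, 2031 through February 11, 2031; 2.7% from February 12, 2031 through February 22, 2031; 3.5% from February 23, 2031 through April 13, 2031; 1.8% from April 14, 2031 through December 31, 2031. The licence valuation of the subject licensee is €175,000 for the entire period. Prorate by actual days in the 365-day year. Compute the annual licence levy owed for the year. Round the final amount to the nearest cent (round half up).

€3,594.93

January 1 – February 11, 2031: 42 days at 1.75% → €175,000 × 1.75% × 42/365 = €352.3973
February 12 – February 22, 2031: 11 days at 2.7% → €175,000 × 2.7% × 11/365 = €142.3973
February 23 – April 13, 2031: 50 days at 3.5% → €175,000 × 3.5% × 50/365 = €839.0411
April 14 – December 31, 2031: 262 days at 1.8% → €175,000 × 1.8% × 262/365 = €2,261.0959
Total = €3,594.9315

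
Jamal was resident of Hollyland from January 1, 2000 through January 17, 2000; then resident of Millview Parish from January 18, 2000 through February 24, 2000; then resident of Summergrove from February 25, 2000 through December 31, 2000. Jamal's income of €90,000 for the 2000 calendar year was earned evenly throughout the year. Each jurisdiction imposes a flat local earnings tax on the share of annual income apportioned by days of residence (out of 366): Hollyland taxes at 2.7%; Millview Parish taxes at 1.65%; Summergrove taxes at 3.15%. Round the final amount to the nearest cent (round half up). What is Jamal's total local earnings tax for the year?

€2,676.02

Hollyland, January 1 – January 17, 2000: 17 days → €90,000 × 2.7% × 17/366 = €112.8689
Millview Parish, January 18 – February 24, 2000: 38 days → €90,000 × 1.65% × 38/366 = €154.1803
Summergrove, February 25 – December 31, 2000: 311 days → €90,000 × 3.15% × 311/366 = €2,408.9754
Total = €2,676.0246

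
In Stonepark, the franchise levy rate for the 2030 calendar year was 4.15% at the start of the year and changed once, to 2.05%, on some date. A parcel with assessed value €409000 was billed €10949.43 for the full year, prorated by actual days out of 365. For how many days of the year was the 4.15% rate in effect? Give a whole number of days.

Let d = days at the first rate; then 365 − d days at the second rate.
€409000 × [4.15%·d + 2.05%·(365−d)] / 365 = €10949.43
Solving gives d = 109, so the new rate took effect on 20 April 2030.

109 days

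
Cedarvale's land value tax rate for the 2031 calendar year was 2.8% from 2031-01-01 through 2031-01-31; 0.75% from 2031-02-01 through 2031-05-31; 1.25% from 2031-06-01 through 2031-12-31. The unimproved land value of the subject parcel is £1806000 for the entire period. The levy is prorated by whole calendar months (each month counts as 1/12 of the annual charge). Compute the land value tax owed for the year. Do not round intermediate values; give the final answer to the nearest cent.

2031-01-01 to 2031-01-31: 1 month at 2.8% → £1806000 × 2.8% × 1/12 = £4214.0000
2031-02-01 to 2031-05-31: 4 months at 0.75% → £1806000 × 0.75% × 4/12 = £4515.0000
2031-06-01 to 2031-12-31: 7 months at 1.25% → £1806000 × 1.25% × 7/12 = £13168.7500
Total = £21897.7500

£21897.75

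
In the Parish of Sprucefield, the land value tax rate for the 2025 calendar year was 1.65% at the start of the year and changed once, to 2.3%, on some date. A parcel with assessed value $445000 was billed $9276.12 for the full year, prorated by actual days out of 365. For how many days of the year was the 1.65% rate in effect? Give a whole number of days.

121 days

Let d = days at the first rate; then 365 − d days at the second rate.
$445000 × [1.65%·d + 2.3%·(365−d)] / 365 = $9276.12
Solving gives d = 121, so the new rate took effect on May 2, 2025.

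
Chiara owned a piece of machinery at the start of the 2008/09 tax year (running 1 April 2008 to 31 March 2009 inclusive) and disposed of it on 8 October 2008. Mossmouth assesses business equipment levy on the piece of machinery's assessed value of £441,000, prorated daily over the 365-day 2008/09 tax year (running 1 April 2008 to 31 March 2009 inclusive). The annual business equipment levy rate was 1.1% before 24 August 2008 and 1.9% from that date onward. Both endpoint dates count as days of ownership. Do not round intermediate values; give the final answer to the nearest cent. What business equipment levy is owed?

1 April – 23 August 2008: 145 days at 1.1% → £441,000 × 1.1% × 145/365 = £1,927.1096
24 August – 8 October 2008: 46 days at 1.9% → £441,000 × 1.9% × 46/365 = £1,055.9836
Total = £2,983.0932

£2,983.09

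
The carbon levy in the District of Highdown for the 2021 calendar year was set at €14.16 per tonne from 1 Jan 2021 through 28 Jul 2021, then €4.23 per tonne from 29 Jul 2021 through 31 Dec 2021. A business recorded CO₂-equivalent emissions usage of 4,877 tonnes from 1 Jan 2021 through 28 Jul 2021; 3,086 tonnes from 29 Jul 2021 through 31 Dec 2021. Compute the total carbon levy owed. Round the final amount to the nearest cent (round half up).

1 Jan – 28 Jul 2021: 4,877 tonnes at €14.16/tonne → €69,058.32
29 Jul – 31 Dec 2021: 3,086 tonnes at €4.23/tonne → €13,053.78

€82,112.10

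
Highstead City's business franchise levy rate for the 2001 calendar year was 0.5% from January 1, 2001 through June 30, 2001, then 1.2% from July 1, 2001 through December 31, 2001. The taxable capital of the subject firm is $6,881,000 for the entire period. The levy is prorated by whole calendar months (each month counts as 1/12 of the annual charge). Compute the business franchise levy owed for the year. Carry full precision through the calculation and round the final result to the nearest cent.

$58,488.50

January 1 – June 30, 2001: 6 months at 0.5% → $6,881,000 × 0.5% × 6/12 = $17,202.5000
July 1 – December 31, 2001: 6 months at 1.2% → $6,881,000 × 1.2% × 6/12 = $41,286.0000
Total = $58,488.5000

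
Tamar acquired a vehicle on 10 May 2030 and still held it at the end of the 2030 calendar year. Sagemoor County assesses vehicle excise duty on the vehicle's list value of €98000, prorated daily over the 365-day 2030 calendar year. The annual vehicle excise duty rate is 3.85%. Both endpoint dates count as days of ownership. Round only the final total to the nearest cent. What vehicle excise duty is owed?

€2439.53

Days held (10 May – 31 December 2030): 236 out of 365
Tax = €98000 × 3.85% × 236/365 = €2439.5288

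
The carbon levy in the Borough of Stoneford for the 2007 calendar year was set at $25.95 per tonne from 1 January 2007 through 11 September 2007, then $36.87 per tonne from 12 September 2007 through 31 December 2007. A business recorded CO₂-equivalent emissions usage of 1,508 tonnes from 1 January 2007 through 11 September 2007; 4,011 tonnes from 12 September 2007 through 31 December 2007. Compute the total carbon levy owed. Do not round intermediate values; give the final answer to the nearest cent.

$187,018.17

1 January – 11 September 2007: 1,508 tonnes at $25.95/tonne → $39,132.60
12 September – 31 December 2007: 4,011 tonnes at $36.87/tonne → $147,885.57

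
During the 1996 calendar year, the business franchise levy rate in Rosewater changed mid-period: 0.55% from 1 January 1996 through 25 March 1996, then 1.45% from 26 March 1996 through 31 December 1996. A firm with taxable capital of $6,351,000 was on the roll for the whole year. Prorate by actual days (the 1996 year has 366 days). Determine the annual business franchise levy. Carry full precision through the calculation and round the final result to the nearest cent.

$78,814.87

1 January – 25 March 1996: 85 days at 0.55% → $6,351,000 × 0.55% × 85/366 = $8,112.2746
26 March – 31 December 1996: 281 days at 1.45% → $6,351,000 × 1.45% × 281/366 = $70,702.5943
Total = $78,814.8689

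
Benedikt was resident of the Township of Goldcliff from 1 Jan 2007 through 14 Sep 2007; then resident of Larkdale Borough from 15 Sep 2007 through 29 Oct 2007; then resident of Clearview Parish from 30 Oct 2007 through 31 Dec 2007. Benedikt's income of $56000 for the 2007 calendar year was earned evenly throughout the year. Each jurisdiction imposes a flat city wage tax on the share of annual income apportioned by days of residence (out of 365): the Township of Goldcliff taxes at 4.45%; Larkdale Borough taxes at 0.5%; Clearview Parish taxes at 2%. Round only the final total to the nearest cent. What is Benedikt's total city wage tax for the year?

$1982.48

The Township of Goldcliff, 1 Jan – 14 Sep 2007: 257 days → $56000 × 4.45% × 257/365 = $1754.6411
Larkdale Borough, 15 Sep – 29 Oct 2007: 45 days → $56000 × 0.5% × 45/365 = $34.5205
Clearview Parish, 30 Oct – 31 Dec 2007: 63 days → $56000 × 2% × 63/365 = $193.3151
Total = $1982.4767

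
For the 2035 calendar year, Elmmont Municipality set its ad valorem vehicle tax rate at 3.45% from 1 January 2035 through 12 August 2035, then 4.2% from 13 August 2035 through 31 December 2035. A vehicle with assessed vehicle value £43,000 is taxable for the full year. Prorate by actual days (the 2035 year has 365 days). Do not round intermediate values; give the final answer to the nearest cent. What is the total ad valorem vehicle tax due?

1 January – 12 August 2035: 224 days at 3.45% → £43,000 × 3.45% × 224/365 = £910.4219
13 August – 31 December 2035: 141 days at 4.2% → £43,000 × 4.2% × 141/365 = £697.6603
Total = £1,608.0822

£1,608.08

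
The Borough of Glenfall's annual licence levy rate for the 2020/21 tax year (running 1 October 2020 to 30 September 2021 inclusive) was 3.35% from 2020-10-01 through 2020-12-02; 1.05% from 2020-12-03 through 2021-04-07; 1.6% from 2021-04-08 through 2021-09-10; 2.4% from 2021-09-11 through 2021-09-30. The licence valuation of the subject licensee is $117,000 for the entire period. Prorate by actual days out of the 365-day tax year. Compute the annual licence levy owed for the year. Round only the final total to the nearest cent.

2020-10-01 to 2020-12-02: 63 days at 3.35% → $117,000 × 3.35% × 63/365 = $676.5164
2020-12-03 to 2021-04-07: 126 days at 1.05% → $117,000 × 1.05% × 126/365 = $424.0849
2021-04-08 to 2021-09-10: 156 days at 1.6% → $117,000 × 1.6% × 156/365 = $800.0877
2021-09-11 to 2021-09-30: 20 days at 2.4% → $117,000 × 2.4% × 20/365 = $153.8630
Total = $2,054.5521

$2,054.55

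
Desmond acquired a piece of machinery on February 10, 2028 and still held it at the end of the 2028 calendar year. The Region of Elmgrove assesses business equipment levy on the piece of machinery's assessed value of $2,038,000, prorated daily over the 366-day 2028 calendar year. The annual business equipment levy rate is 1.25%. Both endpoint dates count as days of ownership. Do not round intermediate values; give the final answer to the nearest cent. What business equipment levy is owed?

Days held (February 10 – December 31, 2028): 326 out of 366
Tax = $2,038,000 × 1.25% × 326/366 = $22,690.8470

$22,690.85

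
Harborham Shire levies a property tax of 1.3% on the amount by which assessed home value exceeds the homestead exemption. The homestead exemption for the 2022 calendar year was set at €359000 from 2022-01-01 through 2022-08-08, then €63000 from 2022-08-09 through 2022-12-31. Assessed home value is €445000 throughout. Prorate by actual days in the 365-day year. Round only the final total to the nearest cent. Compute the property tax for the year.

€2646.66

2022-01-01 to 2022-08-08: 220 days, exemption €359000 → (€445000 − €359000) × 1.3% × 220/365 = €673.8630
2022-08-09 to 2022-12-31: 145 days, exemption €63000 → (€445000 − €63000) × 1.3% × 145/365 = €1972.7945
Total = €2646.6575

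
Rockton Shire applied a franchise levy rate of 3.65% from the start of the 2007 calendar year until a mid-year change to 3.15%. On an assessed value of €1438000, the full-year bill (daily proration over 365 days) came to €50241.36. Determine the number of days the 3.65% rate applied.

Let d = days at the first rate; then 365 − d days at the second rate.
€1438000 × [3.65%·d + 3.15%·(365−d)] / 365 = €50241.36
Solving gives d = 251, so the new rate took effect on 9 September 2007.

251 days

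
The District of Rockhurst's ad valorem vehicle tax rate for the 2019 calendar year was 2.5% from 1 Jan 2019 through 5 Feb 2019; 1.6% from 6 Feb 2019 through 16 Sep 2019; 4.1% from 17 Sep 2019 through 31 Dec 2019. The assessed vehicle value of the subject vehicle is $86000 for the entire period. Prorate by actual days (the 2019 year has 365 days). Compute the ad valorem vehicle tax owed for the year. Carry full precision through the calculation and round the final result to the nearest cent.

$2076.72

1 Jan – 5 Feb 2019: 36 days at 2.5% → $86000 × 2.5% × 36/365 = $212.0548
6 Feb – 16 Sep 2019: 223 days at 1.6% → $86000 × 1.6% × 223/365 = $840.6795
17 Sep – 31 Dec 2019: 106 days at 4.1% → $86000 × 4.1% × 106/365 = $1023.9890
Total = $2076.7233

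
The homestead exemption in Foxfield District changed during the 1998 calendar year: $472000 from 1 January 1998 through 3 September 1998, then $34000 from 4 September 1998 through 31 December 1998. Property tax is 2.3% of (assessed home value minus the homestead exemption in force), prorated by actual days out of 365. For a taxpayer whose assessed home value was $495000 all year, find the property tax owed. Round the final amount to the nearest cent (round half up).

1 January – 3 September 1998: 246 days, exemption $472000 → ($495000 − $472000) × 2.3% × 246/365 = $356.5315
4 September – 31 December 1998: 119 days, exemption $34000 → ($495000 − $34000) × 2.3% × 119/365 = $3456.8685
Total = $3813.4000

$3813.40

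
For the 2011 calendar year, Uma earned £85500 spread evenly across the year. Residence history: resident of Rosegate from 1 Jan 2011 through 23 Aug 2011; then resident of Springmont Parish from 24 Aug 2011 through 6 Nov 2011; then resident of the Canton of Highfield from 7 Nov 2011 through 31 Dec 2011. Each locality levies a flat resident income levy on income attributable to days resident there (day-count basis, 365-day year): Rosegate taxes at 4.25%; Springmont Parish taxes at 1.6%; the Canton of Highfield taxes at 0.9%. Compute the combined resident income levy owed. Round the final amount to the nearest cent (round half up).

Rosegate, 1 Jan – 23 Aug 2011: 235 days → £85500 × 4.25% × 235/365 = £2339.5377
Springmont Parish, 24 Aug – 6 Nov 2011: 75 days → £85500 × 1.6% × 75/365 = £281.0959
The Canton of Highfield, 7 Nov – 31 Dec 2011: 55 days → £85500 × 0.9% × 55/365 = £115.9521
Total = £2736.5856

£2736.59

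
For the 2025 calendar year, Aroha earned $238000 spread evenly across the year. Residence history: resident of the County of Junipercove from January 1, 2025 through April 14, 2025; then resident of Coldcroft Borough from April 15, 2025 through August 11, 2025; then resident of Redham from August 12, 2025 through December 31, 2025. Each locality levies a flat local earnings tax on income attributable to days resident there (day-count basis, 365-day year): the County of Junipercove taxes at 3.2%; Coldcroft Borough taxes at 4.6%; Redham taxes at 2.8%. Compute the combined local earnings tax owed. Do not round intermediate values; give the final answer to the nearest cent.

$8331.96

The County of Junipercove, January 1 – April 14, 2025: 104 days → $238000 × 3.2% × 104/365 = $2170.0384
Coldcroft Borough, April 15 – August 11, 2025: 119 days → $238000 × 4.6% × 119/365 = $3569.3479
Redham, August 12 – December 31, 2025: 142 days → $238000 × 2.8% × 142/365 = $2592.5699
Total = $8331.9562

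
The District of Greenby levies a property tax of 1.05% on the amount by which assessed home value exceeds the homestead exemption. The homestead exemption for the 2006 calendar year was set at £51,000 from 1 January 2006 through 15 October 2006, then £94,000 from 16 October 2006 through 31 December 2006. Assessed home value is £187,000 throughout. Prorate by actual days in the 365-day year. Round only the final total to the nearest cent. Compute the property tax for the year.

1 January – 15 October 2006: 288 days, exemption £51,000 → (£187,000 − £51,000) × 1.05% × 288/365 = £1,126.7507
16 October – 31 December 2006: 77 days, exemption £94,000 → (£187,000 − £94,000) × 1.05% × 77/365 = £206.0014
Total = £1,332.7521

£1,332.75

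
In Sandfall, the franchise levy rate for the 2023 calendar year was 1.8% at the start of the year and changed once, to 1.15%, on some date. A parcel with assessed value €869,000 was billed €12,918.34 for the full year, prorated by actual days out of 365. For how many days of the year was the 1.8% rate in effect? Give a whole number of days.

189 days

Let d = days at the first rate; then 365 − d days at the second rate.
€869,000 × [1.8%·d + 1.15%·(365−d)] / 365 = €12,918.34
Solving gives d = 189, so the new rate took effect on 9 Jul 2023.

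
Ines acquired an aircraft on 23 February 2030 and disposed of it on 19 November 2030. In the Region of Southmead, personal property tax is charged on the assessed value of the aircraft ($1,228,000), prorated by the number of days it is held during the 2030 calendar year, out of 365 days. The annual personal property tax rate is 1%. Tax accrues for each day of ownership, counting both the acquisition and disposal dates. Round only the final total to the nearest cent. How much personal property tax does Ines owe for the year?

$9,083.84

Days held (23 February – 19 November 2030): 270 out of 365
Tax = $1,228,000 × 1% × 270/365 = $9,083.8356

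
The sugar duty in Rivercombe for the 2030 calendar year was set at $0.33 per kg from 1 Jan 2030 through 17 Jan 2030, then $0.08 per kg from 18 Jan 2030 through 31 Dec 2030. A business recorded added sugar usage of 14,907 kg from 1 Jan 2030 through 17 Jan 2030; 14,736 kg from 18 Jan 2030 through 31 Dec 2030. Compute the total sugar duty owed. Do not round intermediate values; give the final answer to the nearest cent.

$6,098.19

1 Jan – 17 Jan 2030: 14,907 kg at $0.33/kg → $4,919.31
18 Jan – 31 Dec 2030: 14,736 kg at $0.08/kg → $1,178.88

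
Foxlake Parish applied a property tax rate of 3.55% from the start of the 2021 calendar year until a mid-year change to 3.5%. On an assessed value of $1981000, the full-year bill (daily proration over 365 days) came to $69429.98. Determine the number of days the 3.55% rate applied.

Let d = days at the first rate; then 365 − d days at the second rate.
$1981000 × [3.55%·d + 3.5%·(365−d)] / 365 = $69429.98
Solving gives d = 35, so the new rate took effect on February 5, 2021.

35 days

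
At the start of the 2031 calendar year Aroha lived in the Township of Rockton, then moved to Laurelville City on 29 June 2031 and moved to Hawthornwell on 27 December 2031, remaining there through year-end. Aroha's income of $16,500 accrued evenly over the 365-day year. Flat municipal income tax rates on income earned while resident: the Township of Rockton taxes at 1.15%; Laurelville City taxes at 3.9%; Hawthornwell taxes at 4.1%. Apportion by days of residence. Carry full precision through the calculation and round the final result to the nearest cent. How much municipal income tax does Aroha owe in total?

$421.43

The Township of Rockton, 1 January – 28 June 2031: 179 days → $16,500 × 1.15% × 179/365 = $93.0555
Laurelville City, 29 June – 26 December 2031: 181 days → $16,500 × 3.9% × 181/365 = $319.1055
Hawthornwell, 27 December – 31 December 2031: 5 days → $16,500 × 4.1% × 5/365 = $9.2671
Total = $421.4281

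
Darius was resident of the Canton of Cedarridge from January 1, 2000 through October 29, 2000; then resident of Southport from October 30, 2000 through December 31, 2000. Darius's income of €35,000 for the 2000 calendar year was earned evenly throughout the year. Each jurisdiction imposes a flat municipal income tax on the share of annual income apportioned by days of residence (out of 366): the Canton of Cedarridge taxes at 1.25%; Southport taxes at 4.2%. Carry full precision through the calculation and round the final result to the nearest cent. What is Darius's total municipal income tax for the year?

The Canton of Cedarridge, January 1 – October 29, 2000: 303 days → €35,000 × 1.25% × 303/366 = €362.1926
Southport, October 30 – December 31, 2000: 63 days → €35,000 × 4.2% × 63/366 = €253.0328
Total = €615.2254

€615.23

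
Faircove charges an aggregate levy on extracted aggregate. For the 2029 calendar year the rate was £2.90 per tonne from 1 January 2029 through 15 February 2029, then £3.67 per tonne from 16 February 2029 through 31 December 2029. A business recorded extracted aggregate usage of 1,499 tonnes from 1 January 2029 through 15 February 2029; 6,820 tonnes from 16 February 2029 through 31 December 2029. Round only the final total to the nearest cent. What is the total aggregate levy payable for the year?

£29,376.50

1 January – 15 February 2029: 1,499 tonnes at £2.90/tonne → £4,347.10
16 February – 31 December 2029: 6,820 tonnes at £3.67/tonne → £25,029.40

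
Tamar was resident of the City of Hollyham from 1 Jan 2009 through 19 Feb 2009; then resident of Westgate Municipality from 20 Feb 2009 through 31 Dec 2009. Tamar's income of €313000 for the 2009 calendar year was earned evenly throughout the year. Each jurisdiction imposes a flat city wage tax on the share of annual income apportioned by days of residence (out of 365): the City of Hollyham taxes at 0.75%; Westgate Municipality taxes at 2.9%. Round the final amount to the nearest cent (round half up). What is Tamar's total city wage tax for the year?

The City of Hollyham, 1 Jan – 19 Feb 2009: 50 days → €313000 × 0.75% × 50/365 = €321.5753
Westgate Municipality, 20 Feb – 31 Dec 2009: 315 days → €313000 × 2.9% × 315/365 = €7833.5753
Total = €8155.1507

€8155.15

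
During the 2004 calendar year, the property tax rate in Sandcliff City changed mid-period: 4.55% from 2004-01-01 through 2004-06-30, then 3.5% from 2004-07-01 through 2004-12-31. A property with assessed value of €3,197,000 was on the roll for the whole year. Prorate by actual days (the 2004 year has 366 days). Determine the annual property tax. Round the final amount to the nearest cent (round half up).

2004-01-01 to 2004-06-30: 182 days at 4.55% → €3,197,000 × 4.55% × 182/366 = €72,334.3087
2004-07-01 to 2004-12-31: 184 days at 3.5% → €3,197,000 × 3.5% × 184/366 = €56,253.2240
Total = €128,587.5328

€128,587.53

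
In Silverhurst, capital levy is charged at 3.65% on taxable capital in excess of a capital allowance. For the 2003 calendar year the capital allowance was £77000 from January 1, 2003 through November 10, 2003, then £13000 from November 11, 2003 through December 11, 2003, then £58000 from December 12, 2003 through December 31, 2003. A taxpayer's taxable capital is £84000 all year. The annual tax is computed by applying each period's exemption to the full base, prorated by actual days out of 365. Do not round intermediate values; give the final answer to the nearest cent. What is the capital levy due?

January 1 – November 10, 2003: 314 days, exemption £77000 → (£84000 − £77000) × 3.65% × 314/365 = £219.8000
November 11 – December 11, 2003: 31 days, exemption £13000 → (£84000 − £13000) × 3.65% × 31/365 = £220.1000
December 12 – December 31, 2003: 20 days, exemption £58000 → (£84000 − £58000) × 3.65% × 20/365 = £52.0000
Total = £491.9000

£491.90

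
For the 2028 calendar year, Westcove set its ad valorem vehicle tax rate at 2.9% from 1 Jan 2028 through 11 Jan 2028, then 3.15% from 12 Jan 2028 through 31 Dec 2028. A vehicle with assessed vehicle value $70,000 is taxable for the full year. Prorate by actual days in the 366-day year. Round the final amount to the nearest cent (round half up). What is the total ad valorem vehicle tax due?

1 Jan – 11 Jan 2028: 11 days at 2.9% → $70,000 × 2.9% × 11/366 = $61.0109
12 Jan – 31 Dec 2028: 355 days at 3.15% → $70,000 × 3.15% × 355/366 = $2,138.7295
Total = $2,199.7404

$2,199.74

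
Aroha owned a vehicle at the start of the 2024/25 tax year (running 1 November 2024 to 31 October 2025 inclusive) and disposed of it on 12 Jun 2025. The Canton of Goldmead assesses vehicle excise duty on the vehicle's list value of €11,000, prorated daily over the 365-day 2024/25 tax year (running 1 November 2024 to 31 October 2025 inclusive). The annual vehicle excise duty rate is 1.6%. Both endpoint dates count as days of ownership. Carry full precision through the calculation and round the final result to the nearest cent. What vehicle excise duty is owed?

€108.01

Days held (1 Nov 2024 – 12 Jun 2025): 224 out of 365
Tax = €11,000 × 1.6% × 224/365 = €108.0110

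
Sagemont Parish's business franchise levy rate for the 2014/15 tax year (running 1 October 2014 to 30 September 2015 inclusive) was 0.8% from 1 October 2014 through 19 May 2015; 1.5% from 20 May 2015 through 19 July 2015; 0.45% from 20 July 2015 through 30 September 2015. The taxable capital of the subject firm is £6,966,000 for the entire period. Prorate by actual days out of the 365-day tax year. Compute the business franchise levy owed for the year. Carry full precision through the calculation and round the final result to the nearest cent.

1 October 2014 – 19 May 2015: 231 days at 0.8% → £6,966,000 × 0.8% × 231/365 = £35,268.9534
20 May – 19 July 2015: 61 days at 1.5% → £6,966,000 × 1.5% × 61/365 = £17,462.7123
20 July – 30 September 2015: 73 days at 0.45% → £6,966,000 × 0.45% × 73/365 = £6,269.4000
Total = £59,001.0658

£59,001.07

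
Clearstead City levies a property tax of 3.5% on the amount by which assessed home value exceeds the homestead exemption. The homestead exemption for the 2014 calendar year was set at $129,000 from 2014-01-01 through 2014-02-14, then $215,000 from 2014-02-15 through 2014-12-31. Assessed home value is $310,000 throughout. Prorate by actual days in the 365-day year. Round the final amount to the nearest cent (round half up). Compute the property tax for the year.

2014-01-01 to 2014-02-14: 45 days, exemption $129,000 → ($310,000 − $129,000) × 3.5% × 45/365 = $781.0274
2014-02-15 to 2014-12-31: 320 days, exemption $215,000 → ($310,000 − $215,000) × 3.5% × 320/365 = $2,915.0685
Total = $3,696.0959

$3,696.10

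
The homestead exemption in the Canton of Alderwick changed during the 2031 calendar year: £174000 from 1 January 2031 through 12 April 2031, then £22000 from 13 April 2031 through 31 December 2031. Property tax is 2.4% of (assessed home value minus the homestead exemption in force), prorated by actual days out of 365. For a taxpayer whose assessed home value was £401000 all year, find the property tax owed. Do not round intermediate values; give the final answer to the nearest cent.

£8076.56

1 January – 12 April 2031: 102 days, exemption £174000 → (£401000 − £174000) × 2.4% × 102/365 = £1522.4548
13 April – 31 December 2031: 263 days, exemption £22000 → (£401000 − £22000) × 2.4% × 263/365 = £6554.1041
Total = £8076.5589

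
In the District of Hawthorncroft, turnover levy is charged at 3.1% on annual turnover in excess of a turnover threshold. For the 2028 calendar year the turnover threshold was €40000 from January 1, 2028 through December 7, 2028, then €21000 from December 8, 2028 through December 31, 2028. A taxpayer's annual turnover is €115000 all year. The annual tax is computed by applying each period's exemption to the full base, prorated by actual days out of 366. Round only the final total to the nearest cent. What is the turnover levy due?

January 1 – December 7, 2028: 342 days, exemption €40000 → (€115000 − €40000) × 3.1% × 342/366 = €2172.5410
December 8 – December 31, 2028: 24 days, exemption €21000 → (€115000 − €21000) × 3.1% × 24/366 = €191.0820
Total = €2363.6230

€2363.62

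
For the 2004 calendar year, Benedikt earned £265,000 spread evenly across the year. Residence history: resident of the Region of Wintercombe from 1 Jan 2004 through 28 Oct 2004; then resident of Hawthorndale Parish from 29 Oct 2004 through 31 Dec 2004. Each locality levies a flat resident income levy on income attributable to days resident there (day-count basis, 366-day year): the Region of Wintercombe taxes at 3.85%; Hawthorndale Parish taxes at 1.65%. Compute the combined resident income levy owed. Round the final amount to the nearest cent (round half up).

£9,183.05

The Region of Wintercombe, 1 Jan – 28 Oct 2004: 302 days → £265,000 × 3.85% × 302/366 = £8,418.4563
Hawthorndale Parish, 29 Oct – 31 Dec 2004: 64 days → £265,000 × 1.65% × 64/366 = £764.5902
Total = £9,183.0464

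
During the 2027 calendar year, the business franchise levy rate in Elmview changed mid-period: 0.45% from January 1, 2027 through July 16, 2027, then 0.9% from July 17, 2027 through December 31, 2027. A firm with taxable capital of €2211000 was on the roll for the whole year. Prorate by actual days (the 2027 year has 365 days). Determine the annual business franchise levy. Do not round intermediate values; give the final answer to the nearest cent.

€14529.00

January 1 – July 16, 2027: 197 days at 0.45% → €2211000 × 0.45% × 197/365 = €5370.0041
July 17 – December 31, 2027: 168 days at 0.9% → €2211000 × 0.9% × 168/365 = €9158.9918
Total = €14528.9959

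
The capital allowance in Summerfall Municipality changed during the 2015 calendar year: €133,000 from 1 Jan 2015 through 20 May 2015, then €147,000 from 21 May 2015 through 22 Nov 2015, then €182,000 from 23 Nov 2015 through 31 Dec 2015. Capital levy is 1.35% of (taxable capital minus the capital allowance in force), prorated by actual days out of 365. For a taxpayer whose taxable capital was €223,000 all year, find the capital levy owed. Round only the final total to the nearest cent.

€1,048.01

1 Jan – 20 May 2015: 140 days, exemption €133,000 → (€223,000 − €133,000) × 1.35% × 140/365 = €466.0274
21 May – 22 Nov 2015: 186 days, exemption €147,000 → (€223,000 − €147,000) × 1.35% × 186/365 = €522.8384
23 Nov – 31 Dec 2015: 39 days, exemption €182,000 → (€223,000 − €182,000) × 1.35% × 39/365 = €59.1411
Total = €1,048.0068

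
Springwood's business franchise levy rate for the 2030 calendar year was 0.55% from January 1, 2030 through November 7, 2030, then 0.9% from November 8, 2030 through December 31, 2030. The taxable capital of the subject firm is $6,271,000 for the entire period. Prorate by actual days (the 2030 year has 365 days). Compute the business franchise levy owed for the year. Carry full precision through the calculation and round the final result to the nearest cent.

January 1 – November 7, 2030: 311 days at 0.55% → $6,271,000 × 0.55% × 311/365 = $29,387.7959
November 8 – December 31, 2030: 54 days at 0.9% → $6,271,000 × 0.9% × 54/365 = $8,349.8795
Total = $37,737.6753

$37,737.68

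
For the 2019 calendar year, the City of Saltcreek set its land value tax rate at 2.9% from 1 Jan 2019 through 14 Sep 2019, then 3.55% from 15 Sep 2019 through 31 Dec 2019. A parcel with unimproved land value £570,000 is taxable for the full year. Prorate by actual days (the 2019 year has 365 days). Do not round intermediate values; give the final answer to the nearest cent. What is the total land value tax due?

1 Jan – 14 Sep 2019: 257 days at 2.9% → £570,000 × 2.9% × 257/365 = £11,638.9315
15 Sep – 31 Dec 2019: 108 days at 3.55% → £570,000 × 3.55% × 108/365 = £5,987.3425
Total = £17,626.2740

£17,626.27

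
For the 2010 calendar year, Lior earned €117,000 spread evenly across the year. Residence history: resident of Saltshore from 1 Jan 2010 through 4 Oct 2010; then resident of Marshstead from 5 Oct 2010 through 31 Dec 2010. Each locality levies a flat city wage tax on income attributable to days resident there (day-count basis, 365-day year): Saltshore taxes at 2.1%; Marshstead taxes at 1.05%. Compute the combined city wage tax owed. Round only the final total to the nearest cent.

€2,160.81

Saltshore, 1 Jan – 4 Oct 2010: 277 days → €117,000 × 2.1% × 277/365 = €1,864.6274
Marshstead, 5 Oct – 31 Dec 2010: 88 days → €117,000 × 1.05% × 88/365 = €296.1863
Total = €2,160.8137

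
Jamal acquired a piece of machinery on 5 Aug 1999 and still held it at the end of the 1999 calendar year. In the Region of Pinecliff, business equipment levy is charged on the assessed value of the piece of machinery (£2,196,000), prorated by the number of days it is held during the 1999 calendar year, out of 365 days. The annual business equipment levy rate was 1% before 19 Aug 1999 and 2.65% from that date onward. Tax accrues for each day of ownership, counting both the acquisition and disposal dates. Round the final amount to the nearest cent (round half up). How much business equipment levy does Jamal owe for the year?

5 Aug – 18 Aug 1999: 14 days at 1% → £2,196,000 × 1% × 14/365 = £842.3014
19 Aug – 31 Dec 1999: 135 days at 2.65% → £2,196,000 × 2.65% × 135/365 = £21,523.8082
Total = £22,366.1096

£22,366.11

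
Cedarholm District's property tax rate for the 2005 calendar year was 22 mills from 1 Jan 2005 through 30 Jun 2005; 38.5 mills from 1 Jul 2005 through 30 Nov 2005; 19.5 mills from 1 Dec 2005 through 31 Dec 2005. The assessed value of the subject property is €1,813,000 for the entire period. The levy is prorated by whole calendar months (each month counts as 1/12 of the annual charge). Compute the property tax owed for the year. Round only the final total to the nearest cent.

€51,972.67

1 Jan – 30 Jun 2005: 6 months at 22 mills → €1,813,000 × 2.2% × 6/12 = €19,943.0000
1 Jul – 30 Nov 2005: 5 months at 38.5 mills → €1,813,000 × 3.85% × 5/12 = €29,083.5417
1 Dec – 31 Dec 2005: 1 month at 19.5 mills → €1,813,000 × 1.95% × 1/12 = €2,946.1250
Total = €51,972.6667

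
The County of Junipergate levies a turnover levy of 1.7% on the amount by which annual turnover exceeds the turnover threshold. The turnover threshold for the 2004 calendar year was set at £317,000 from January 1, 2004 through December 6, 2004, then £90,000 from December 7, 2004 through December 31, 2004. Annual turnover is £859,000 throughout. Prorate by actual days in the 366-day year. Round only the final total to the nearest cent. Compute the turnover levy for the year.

January 1 – December 6, 2004: 341 days, exemption £317,000 → (£859,000 − £317,000) × 1.7% × 341/366 = £8,584.6284
December 7 – December 31, 2004: 25 days, exemption £90,000 → (£859,000 − £90,000) × 1.7% × 25/366 = £892.9645
Total = £9,477.5929

£9,477.59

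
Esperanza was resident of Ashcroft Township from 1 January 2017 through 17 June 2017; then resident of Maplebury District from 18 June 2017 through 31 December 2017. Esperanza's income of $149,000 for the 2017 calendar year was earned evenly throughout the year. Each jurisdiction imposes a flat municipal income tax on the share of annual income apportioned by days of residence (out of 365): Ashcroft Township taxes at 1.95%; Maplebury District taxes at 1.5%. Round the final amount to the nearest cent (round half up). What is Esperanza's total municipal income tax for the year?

Ashcroft Township, 1 January – 17 June 2017: 168 days → $149,000 × 1.95% × 168/365 = $1,337.3260
Maplebury District, 18 June – 31 December 2017: 197 days → $149,000 × 1.5% × 197/365 = $1,206.2877
Total = $2,543.6137

$2,543.61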